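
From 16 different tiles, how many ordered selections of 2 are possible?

P(16,2) = 16!/(16-2)! = 16!/14!.

Final answer: P(16,2) = 240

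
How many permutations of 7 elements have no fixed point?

D(n) = (n-1)(D(n-1) + D(n-2)), D(0)=1, D(1)=0.
Building up: D(2)=1, D(3)=2, D(4)=9, D(5)=44, D(6)=265.
D(7) = 6 x (D(6) + D(5)) = 6 x (265 + 44).

Final answer: D(7) = 1854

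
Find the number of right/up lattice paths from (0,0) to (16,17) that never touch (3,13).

Total paths to (16,17): C(33,17) = 1166803110.
Paths through (3,13): C(16,13) x C(17,4) = 1332800.
Avoiding (3,13): 1166803110 - 1332800.

Final answer: 1165470310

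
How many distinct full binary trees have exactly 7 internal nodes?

This is counted by the nth Catalan number C_n. Here n = 7.
C_n = C(2n,n) - C(2n,n+1), so C_{7} = C(14,7) - C(14,8) = 3432 - 3003.

Final answer: C_{7} = 429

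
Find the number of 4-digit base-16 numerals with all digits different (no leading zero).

First digit: 15 (nonzero). Second: 15 (not first). Third: 14, etc.
Total: 15 x 15 x 14 x 13.

Final answer: 40950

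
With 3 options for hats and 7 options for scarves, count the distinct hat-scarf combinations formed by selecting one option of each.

By the multiplication principle: 3 x 7.

Final answer: 21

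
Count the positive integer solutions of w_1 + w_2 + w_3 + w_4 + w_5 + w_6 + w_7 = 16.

Substitute w'_i = w_i - 1 (so w'_i >= 0). Then sum w'_i = 16 - 7 = 9.
Stars and bars: C(9+7-1, 7-1) = C(15,6).

Final answer: C(15,6) = 5005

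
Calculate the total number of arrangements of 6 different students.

The number of ways to arrange 6 distinct objects is 6!.

Final answer: 6! = 720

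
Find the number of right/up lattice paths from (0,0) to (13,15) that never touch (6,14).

Total paths to (13,15): C(28,15) = 37442160.
Paths through (6,14): C(20,14) x C(8,1) = 310080.
Avoiding (6,14): 37442160 - 310080.

Final answer: 37132080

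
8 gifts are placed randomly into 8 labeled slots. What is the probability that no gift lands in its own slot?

Derangements satisfy D(n) = (n-1)(D(n-1) + D(n-2)), starting from D(0)=1, D(1)=0.
Building up: D(2)=1, D(3)=2, D(4)=9, D(5)=44, D(6)=265, D(7)=1854, D(8)=14833.
Total arrangements: 8! = 40320.
Probability = D(8)/8! = 2119/5760.

Final answer: D(8)/8! = 14833/40320 = 0.367882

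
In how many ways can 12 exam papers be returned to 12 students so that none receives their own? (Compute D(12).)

Use the recurrence D(n) = (n-1)(D(n-1) + D(n-2)) with D(0)=1, D(1)=0.
D(2) = 1 x (0 + 1) = 1
D(3) = 2 x (1 + 0) = 2
D(4) = 3 x (2 + 1) = 9
D(5) = 4 x (9 + 2) = 44
D(6) = 5 x (44 + 9) = 265
D(7) = 6 x (265 + 44) = 1854
D(8) = 7 x (1854 + 265) = 14833
D(9) = 8 x (14833 + 1854) = 133496
D(10) = 9 x (133496 + 14833) = 1334961
D(11) = 10 x (1334961 + 133496) = 14684570
D(12) = 11 x (D(11) + D(10)) = 11 x (14684570 + 1334961)

Final answer: D(12) = 176214841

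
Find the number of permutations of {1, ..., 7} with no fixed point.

Use the recurrence D(n) = (n-1)(D(n-1) + D(n-2)) with D(0)=1, D(1)=0.
D(2) = 1 x (0 + 1) = 1
D(3) = 2 x (1 + 0) = 2
D(4) = 3 x (2 + 1) = 9
D(5) = 4 x (9 + 2) = 44
D(6) = 5 x (44 + 9) = 265
D(7) = 6 x (D(6) + D(5)) = 6 x (265 + 44)

Final answer: D(7) = 1854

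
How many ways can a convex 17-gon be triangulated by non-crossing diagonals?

This is counted by the nth Catalan number C_n. Here n = 17 - 2 = 15.
C_n = (2n)!/(n!(n+1)!), so C_{15} = 30!/(15! x 16!) = C(30,15)/16 = 155117520/16.

Final answer: C_{15} = 9694845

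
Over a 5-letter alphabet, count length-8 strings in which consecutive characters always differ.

First character: 5 choices. Each subsequent: 4 choices (must differ from the previous one).
Total: 5 x 4^7.

Final answer: 5 x 4^{7} = 81920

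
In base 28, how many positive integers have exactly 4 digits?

In base 28, the leading digit has 27 choices (1..27); each of the remaining 3 digits has 28 choices.
Total: 27 x 28^3.

Final answer: 592704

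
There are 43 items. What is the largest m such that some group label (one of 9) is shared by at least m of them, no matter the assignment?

There are 9 possible values for group label (one of 9). With 43 items and 9 categories, by pigeonhole: ceiling(43/9).

Final answer: 5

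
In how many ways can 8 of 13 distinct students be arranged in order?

P(13,8) = 13!/(13-8)! = 13!/5!.

Final answer: P(13,8) = 51891840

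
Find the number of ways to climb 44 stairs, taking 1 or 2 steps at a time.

Let f(n) be the number of climbs. Removing the last move (1 or 2 steps) gives f(n) = f(n-1) + f(n-2); base cases f(1)=1, f(2)=2.
Building up term by term: f(1)=1, f(2)=2, f(3)=3, f(4)=5, f(5)=8, f(6)=13, f(7)=21, f(8)=34, f(9)=55, f(10)=89, f(11)=144, f(12)=233, f(13)=377, f(14)=610, f(15)=987, f(16)=1597, f(17)=2584, f(18)=4181, f(19)=6765, f(20)=10946, f(21)=17711, f(22)=28657, f(23)=46368, f(24)=75025, f(25)=121393, f(26)=196418, f(27)=317811, f(28)=514229, f(29)=832040, f(30)=1346269, f(31)=2178309, f(32)=3524578, f(33)=5702887, f(34)=9227465, f(35)=14930352, f(36)=24157817, f(37)=39088169, f(38)=63245986, f(39)=102334155, f(40)=165580141, f(41)=267914296, f(42)=433494437, f(43)=701408733, f(44)=1134903170.

Final answer: 1134903170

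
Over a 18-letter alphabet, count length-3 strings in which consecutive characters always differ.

First character: 18 choices. Each subsequent: 17 choices (must differ from the previous one).
Total: 18 x 17^2.

Final answer: 18 x 17^{2} = 5202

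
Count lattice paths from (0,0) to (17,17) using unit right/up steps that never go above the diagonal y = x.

Total monotonic paths to (17,17): C(34,17) = 2333606220.
Reflecting each bad path at its first crossing gives a bijection with paths to (16,18): C(34,18) = 2203961430.
Valid Dyck paths: 2333606220 - 2203961430.
(Check: C(34,17) - C(34,18) = C(34,17)/18, the Catalan number C_{17}.)

Final answer: C_{17} = 129644790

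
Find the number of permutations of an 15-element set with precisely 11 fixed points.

Choose which 11 elements are fixed: C(15,11) = 1365.
Derange the remaining 4 using D(j) = (j-1)(D(j-1) + D(j-2)), D(0)=1, D(1)=0: D(2)=1, D(3)=2, D(4)=9.
Total: 1365 x 9.

Final answer: C(15,11) D(4) = 12285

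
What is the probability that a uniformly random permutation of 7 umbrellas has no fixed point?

D(n) = (n-1)(D(n-1) + D(n-2)), D(0)=1, D(1)=0.
Building up: D(2)=1, D(3)=2, D(4)=9, D(5)=44, D(6)=265, D(7)=1854.
Total arrangements: 7! = 5040.
Probability = D(7)/7! = 103/280.

Final answer: D(7)/7! = 1854/5040 = 0.367857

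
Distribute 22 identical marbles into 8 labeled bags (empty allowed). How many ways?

Stars and bars: C(n+k-1, k-1) = C(29,7).

Final answer: C(29,7) = 1560780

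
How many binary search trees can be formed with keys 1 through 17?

This is a standard Catalan-number count: the answer is C_n. Here n = 17.
C_n = C(2n,n)/(n+1), so C_{17} = C(34,17)/18 = 2333606220/18.

Final answer: C_{17} = 129644790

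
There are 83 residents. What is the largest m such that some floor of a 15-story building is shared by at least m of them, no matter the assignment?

There are 15 possible values for floor of a 15-story building. With 83 residents and 15 categories, by pigeonhole: ceiling(83/15).

Final answer: 6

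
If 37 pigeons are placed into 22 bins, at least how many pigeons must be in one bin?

By the pigeonhole principle: ceiling(37/22).

Final answer: 2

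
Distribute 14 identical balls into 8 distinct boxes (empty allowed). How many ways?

Stars and bars: C(n+k-1, k-1) = C(21,7).

Final answer: C(21,7) = 116280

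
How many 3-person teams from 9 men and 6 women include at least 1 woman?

Sum over valid woman counts:
C(6,1)C(9,2) = 216
C(6,2)C(9,1) = 135
C(6,3)C(9,0) = 20
Total: 216 + 135 + 20.

Final answer: 371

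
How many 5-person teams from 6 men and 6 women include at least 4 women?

Sum over valid woman counts:
C(6,4)C(6,1) = 90
C(6,5)C(6,0) = 6
Total: 90 + 6.

Final answer: 96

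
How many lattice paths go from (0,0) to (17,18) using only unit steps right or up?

Each path has 17 right steps and 18 up steps in some order (35 steps total).
Choose which 18 of the 35 steps are up: C(35,18).

Final answer: C(35,18) = 4537567650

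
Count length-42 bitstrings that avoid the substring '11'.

Let a(n) count valid strings. If the last bit is 0 the prefix is any valid string of length n-1; if it is 1 the string must end in 01 with a valid prefix of length n-2. So a(n) = a(n-1) + a(n-2), a(1)=2, a(2)=3.
Computing successive values: a(1)=2, a(2)=3, a(3)=5, a(4)=8, a(5)=13, a(6)=21, a(7)=34, a(8)=55, a(9)=89, a(10)=144, a(11)=233, a(12)=377, a(13)=610, a(14)=987, a(15)=1597, a(16)=2584, a(17)=4181, a(18)=6765, a(19)=10946, a(20)=17711, a(21)=28657, a(22)=46368, a(23)=75025, a(24)=121393, a(25)=196418, a(26)=317811, a(27)=514229, a(28)=832040, a(29)=1346269, a(30)=2178309, a(31)=3524578, a(32)=5702887, a(33)=9227465, a(34)=14930352, a(35)=24157817, a(36)=39088169, a(37)=63245986, a(38)=102334155, a(39)=165580141, a(40)=267914296, a(41)=433494437, a(42)=701408733.

Final answer: 701408733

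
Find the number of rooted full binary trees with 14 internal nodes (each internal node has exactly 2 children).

This is a standard Catalan-number count: the answer is C_n. Here n = 14.
C_n = C(2n,n) - C(2n,n+1), so C_{14} = C(28,14) - C(28,15) = 40116600 - 37442160.

Final answer: C_{14} = 2674440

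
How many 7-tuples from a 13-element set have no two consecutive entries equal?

Let g(n) count such strings. g(1) = 13, and each valid string of length n-1 extends in 12 ways (any symbol but the last), so g(n) = 12 g(n-1).
Total: g(7) = 13 x 12^6.

Final answer: 13 x 12^{6} = 38817792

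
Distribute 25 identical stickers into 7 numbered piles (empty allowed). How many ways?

Stars and bars: C(n+k-1, k-1) = C(31,6).

Final answer: C(31,6) = 736281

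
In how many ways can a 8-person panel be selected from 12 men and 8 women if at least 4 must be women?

Sum over valid woman counts:
C(8,4)C(12,4) = 34650
C(8,5)C(12,3) = 12320
C(8,6)C(12,2) = 1848
C(8,7)C(12,1) = 96
C(8,8)C(12,0) = 1
Total: 34650 + 12320 + 1848 + 96 + 1.

Final answer: 48915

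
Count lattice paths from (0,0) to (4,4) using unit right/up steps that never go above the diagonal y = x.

Total monotonic paths to (4,4): C(8,4) = 70.
A path is bad iff it touches y = x + 1; reflecting its initial segment maps bad paths bijectively onto all paths to (3,5), of which there are C(8,5) = 56.
Valid Dyck paths: 70 - 56.
(Check: C(8,4) - C(8,5) = C(8,4)/5, the Catalan number C_{4}.)

Final answer: C_{4} = 14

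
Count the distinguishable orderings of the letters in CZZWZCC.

Letters (C:3, W:1, Z:3). Total letters: 7.
Permutations = 7!/(3! x 3!).

Final answer: 140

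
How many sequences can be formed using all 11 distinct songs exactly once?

The number of ways to arrange 11 distinct objects is 11!.

Final answer: 11! = 39916800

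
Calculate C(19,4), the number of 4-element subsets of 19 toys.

C(19,4) = 19!/(4! x (19-4)!).

Final answer: C(19,4) = 3876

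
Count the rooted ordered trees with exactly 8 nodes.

The structures are counted by the Catalan number C_n. Here n = 8 - 1 = 7.
Using C_0 = 1 and C_(k+1) = C_k x 2(2k+1)/(k+2), build up term by term: C_1=1, C_2=2, C_3=5, C_4=14, C_5=42, C_6=132, C_7=429.

Final answer: C_{7} = 429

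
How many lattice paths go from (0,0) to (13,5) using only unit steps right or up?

Each path has 13 right steps and 5 up steps in some order (18 steps total).
Choose which 5 of the 18 steps are up: C(18,5).

Final answer: C(18,5) = 8568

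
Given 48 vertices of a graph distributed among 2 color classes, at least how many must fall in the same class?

By pigeonhole with 48 objects and 2 categories: ceiling(48/2).

Final answer: 24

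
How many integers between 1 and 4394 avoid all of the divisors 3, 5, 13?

|div by 3|=1464, |div by 5|=878, |div by 13|=338.
|div by 3&5|=292, |div by 3&13|=112, |div by 5&13|=67, |div by all|=22.
By inclusion-exclusion, divisible by at least one: 1464+878+338-292-112-67+22 = 2231.
Not divisible by any: 4394 - 2231.

Final answer: 2163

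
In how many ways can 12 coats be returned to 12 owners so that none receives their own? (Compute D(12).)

D(n) = (n-1)(D(n-1) + D(n-2)), D(0)=1, D(1)=0.
D(2) = 1 x (0 + 1) = 1
D(3) = 2 x (1 + 0) = 2
D(4) = 3 x (2 + 1) = 9
D(5) = 4 x (9 + 2) = 44
D(6) = 5 x (44 + 9) = 265
D(7) = 6 x (265 + 44) = 1854
D(8) = 7 x (1854 + 265) = 14833
D(9) = 8 x (14833 + 1854) = 133496
D(10) = 9 x (133496 + 14833) = 1334961
D(11) = 10 x (1334961 + 133496) = 14684570
D(12) = 11 x (D(11) + D(10)) = 11 x (14684570 + 1334961)

Final answer: D(12) = 176214841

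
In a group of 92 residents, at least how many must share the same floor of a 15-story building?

There are 15 possible values for floor of a 15-story building. With 92 residents and 15 categories, by pigeonhole: ceiling(92/15).

Final answer: 7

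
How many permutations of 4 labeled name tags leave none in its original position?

Use the recurrence D(n) = (n-1)(D(n-1) + D(n-2)) with D(0)=1, D(1)=0.
D(2) = 1 x (0 + 1) = 1
D(3) = 2 x (1 + 0) = 2
D(4) = 3 x (D(3) + D(2)) = 3 x (2 + 1)

Final answer: D(4) = 9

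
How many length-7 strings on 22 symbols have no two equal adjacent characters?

Let g(n) count such strings. g(1) = 22, and each valid string of length n-1 extends in 21 ways (any symbol but the last), so g(n) = 21 g(n-1).
Total: g(7) = 22 x 21^6.

Final answer: 22 x 21^{6} = 1886854662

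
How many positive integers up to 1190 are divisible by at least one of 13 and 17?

Multiples of 13: 91. Multiples of 17: 70. Of both (lcm=221): 5.
By inclusion-exclusion: 91 + 70 - 5.

Final answer: 156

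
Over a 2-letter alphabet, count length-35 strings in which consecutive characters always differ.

First character: 2 choices. Each subsequent: 1 choices (must differ from the previous one).
Total: 2 x 1^34.

Final answer: 2 x 1^{34} = 2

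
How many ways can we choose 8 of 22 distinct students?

C(22,8) = 22!/(8! x (22-8)!).

Final answer: C(22,8) = 319770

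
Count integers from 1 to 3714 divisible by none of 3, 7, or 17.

|div by 3|=1238, |div by 7|=530, |div by 17|=218.
|div by 3&7|=176, |div by 3&17|=72, |div by 7&17|=31, |div by all|=10.
By inclusion-exclusion, divisible by at least one: 1238+530+218-176-72-31+10 = 1717.
Not divisible by any: 3714 - 1717.

Final answer: 1997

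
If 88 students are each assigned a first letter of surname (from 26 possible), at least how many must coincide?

There are 26 possible values for first letter of surname. With 88 students and 26 categories, by pigeonhole: ceiling(88/26).

Final answer: 4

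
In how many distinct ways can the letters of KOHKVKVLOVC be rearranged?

Letters (C:1, H:1, K:3, L:1, O:2, V:3). Total letters: 11.
Permutations = 11!/(3! x 3! x 2!).

Final answer: 554400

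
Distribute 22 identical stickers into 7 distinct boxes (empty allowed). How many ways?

Stars and bars: C(n+k-1, k-1) = C(28,6).

Final answer: C(28,6) = 376740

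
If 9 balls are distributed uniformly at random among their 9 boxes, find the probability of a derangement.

Derangements satisfy D(n) = (n-1)(D(n-1) + D(n-2)), starting from D(0)=1, D(1)=0.
Building up: D(2)=1, D(3)=2, D(4)=9, D(5)=44, D(6)=265, D(7)=1854, D(8)=14833, D(9)=133496.
Total arrangements: 9! = 362880.
Probability = D(9)/9! = 16687/45360.

Final answer: D(9)/9! = 133496/362880 = 0.367879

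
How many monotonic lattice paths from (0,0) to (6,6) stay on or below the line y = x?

Total monotonic paths to (6,6): C(12,6) = 924.
Paths that cross above y=x (reflection bijection): C(12,7) = 792.
Valid Dyck paths: 924 - 792.
(This is the Catalan number C_{6}.)

Final answer: C_{6} = 132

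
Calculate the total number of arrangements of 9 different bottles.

The number of ways to arrange 9 distinct objects is 9!.

Final answer: 9! = 362880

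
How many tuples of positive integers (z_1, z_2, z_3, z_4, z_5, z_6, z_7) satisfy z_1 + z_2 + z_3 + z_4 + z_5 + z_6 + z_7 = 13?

Substitute z'_i = z_i - 1 (so z'_i >= 0). Then sum z'_i = 13 - 7 = 6.
Stars and bars: C(6+7-1, 7-1) = C(12,6).

Final answer: C(12,6) = 924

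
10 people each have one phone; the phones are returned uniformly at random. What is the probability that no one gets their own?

D(n) = (n-1)(D(n-1) + D(n-2)), D(0)=1, D(1)=0.
Building up: D(2)=1, D(3)=2, D(4)=9, D(5)=44, D(6)=265, D(7)=1854, D(8)=14833, D(9)=133496, D(10)=1334961.
Total arrangements: 10! = 3628800.
Probability = D(10)/10! = 16481/44800.

Final answer: D(10)/10! = 1334961/3628800 = 0.367879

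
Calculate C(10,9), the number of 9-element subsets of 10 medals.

C(10,9) = 10!/(9! x 1!).

Final answer: \binom{10}{9} = 10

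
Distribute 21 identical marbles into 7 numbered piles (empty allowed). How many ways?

Stars and bars: C(n+k-1, k-1) = C(27,6).

Final answer: C(27,6) = 296010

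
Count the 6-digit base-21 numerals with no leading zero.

Leading digit: 20 options (nonzero). Other 5 digit(s): 21 options each.
Total: 20 x 21^5.

Final answer: 81682020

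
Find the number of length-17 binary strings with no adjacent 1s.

Let a(n) count valid strings. If the last bit is 0 the prefix is any valid string of length n-1; if it is 1 the string must end in 01 with a valid prefix of length n-2. So a(n) = a(n-1) + a(n-2), a(1)=2, a(2)=3.
Iterating the recurrence: a(1)=2, a(2)=3, a(3)=5, a(4)=8, a(5)=13, a(6)=21, a(7)=34, a(8)=55, a(9)=89, a(10)=144, a(11)=233, a(12)=377, a(13)=610, a(14)=987, a(15)=1597, a(16)=2584, a(17)=4181.

Final answer: 4181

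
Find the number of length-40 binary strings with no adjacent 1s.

Classify by the final bit: ...0 gives a(n-1) strings, ...01 gives a(n-2) strings. Thus a(n) = a(n-1) + a(n-2) with a(1)=2, a(2)=3.
Building up term by term: a(1)=2, a(2)=3, a(3)=5, a(4)=8, a(5)=13, a(6)=21, a(7)=34, a(8)=55, a(9)=89, a(10)=144, a(11)=233, a(12)=377, a(13)=610, a(14)=987, a(15)=1597, a(16)=2584, a(17)=4181, a(18)=6765, a(19)=10946, a(20)=17711, a(21)=28657, a(22)=46368, a(23)=75025, a(24)=121393, a(25)=196418, a(26)=317811, a(27)=514229, a(28)=832040, a(29)=1346269, a(30)=2178309, a(31)=3524578, a(32)=5702887, a(33)=9227465, a(34)=14930352, a(35)=24157817, a(36)=39088169, a(37)=63245986, a(38)=102334155, a(39)=165580141, a(40)=267914296.

Final answer: 267914296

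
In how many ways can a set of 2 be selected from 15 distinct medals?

C(15,2) = 15!/(2! x (15-2)!).

Final answer: C(15,2) = 105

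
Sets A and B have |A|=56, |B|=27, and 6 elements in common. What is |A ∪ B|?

|A union B| = |A| + |B| - |A intersect B| = 56 + 27 - 6.

Final answer: 77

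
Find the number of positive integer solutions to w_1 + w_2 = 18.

Substitute w'_i = w_i - 1 (so w'_i >= 0). Then sum w'_i = 18 - 2 = 16.
Stars and bars: C(16+2-1, 2-1) = C(17,1).

Final answer: C(17,1) = 17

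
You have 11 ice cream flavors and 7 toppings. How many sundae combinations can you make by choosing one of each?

By the multiplication principle: 11 x 7.

Final answer: 77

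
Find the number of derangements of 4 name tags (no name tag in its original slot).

Use the recurrence D(n) = (n-1)(D(n-1) + D(n-2)) with D(0)=1, D(1)=0.
D(2) = 1 x (0 + 1) = 1
D(3) = 2 x (1 + 0) = 2
D(4) = 3 x (D(3) + D(2)) = 3 x (2 + 1)

Final answer: D(4) = 9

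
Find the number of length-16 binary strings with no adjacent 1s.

Classify by the final bit: ...0 gives a(n-1) strings, ...01 gives a(n-2) strings. Thus a(n) = a(n-1) + a(n-2) with a(1)=2, a(2)=3.
Building up term by term: a(1)=2, a(2)=3, a(3)=5, a(4)=8, a(5)=13, a(6)=21, a(7)=34, a(8)=55, a(9)=89, a(10)=144, a(11)=233, a(12)=377, a(13)=610, a(14)=987, a(15)=1597, a(16)=2584.

Final answer: 2584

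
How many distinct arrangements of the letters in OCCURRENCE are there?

Letters (C:3, E:2, N:1, O:1, R:2, U:1). Total letters: 10.
Permutations = 10!/(3! x 2! x 2!).

Final answer: 151200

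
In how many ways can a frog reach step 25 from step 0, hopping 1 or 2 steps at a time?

Let f(n) be the number of climbs. Removing the last move (1 or 2 steps) gives f(n) = f(n-1) + f(n-2); base cases f(1)=1, f(2)=2.
Building up term by term: f(1)=1, f(2)=2, f(3)=3, f(4)=5, f(5)=8, f(6)=13, f(7)=21, f(8)=34, f(9)=55, f(10)=89, f(11)=144, f(12)=233, f(13)=377, f(14)=610, f(15)=987, f(16)=1597, f(17)=2584, f(18)=4181, f(19)=6765, f(20)=10946, f(21)=17711, f(22)=28657, f(23)=46368, f(24)=75025, f(25)=121393.

Final answer: 121393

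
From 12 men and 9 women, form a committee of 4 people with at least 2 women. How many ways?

Sum over valid woman counts:
C(9,2)C(12,2) = 2376
C(9,3)C(12,1) = 1008
C(9,4)C(12,0) = 126
Total: 2376 + 1008 + 126.

Final answer: 3510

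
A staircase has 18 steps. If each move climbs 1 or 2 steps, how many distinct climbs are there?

Let f(n) be the number of climbs. Removing the last move (1 or 2 steps) gives f(n) = f(n-1) + f(n-2); base cases f(1)=1, f(2)=2.
Building up term by term: f(1)=1, f(2)=2, f(3)=3, f(4)=5, f(5)=8, f(6)=13, f(7)=21, f(8)=34, f(9)=55, f(10)=89, f(11)=144, f(12)=233, f(13)=377, f(14)=610, f(15)=987, f(16)=1597, f(17)=2584, f(18)=4181.

Final answer: 4181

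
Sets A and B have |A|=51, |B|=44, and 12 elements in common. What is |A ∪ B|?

|A union B| = |A| + |B| - |A intersect B| = 51 + 44 - 12.

Final answer: 83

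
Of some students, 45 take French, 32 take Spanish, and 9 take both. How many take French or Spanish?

|A union B| = |A| + |B| - |A intersect B| = 45 + 32 - 9.

Final answer: 68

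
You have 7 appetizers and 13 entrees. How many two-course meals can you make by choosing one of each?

By the multiplication principle: 7 x 13.

Final answer: 91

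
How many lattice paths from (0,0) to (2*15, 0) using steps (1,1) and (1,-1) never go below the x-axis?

Total monotonic paths to (15,15): C(30,15) = 155117520.
A path is bad iff it touches y = x + 1; reflecting its initial segment maps bad paths bijectively onto all paths to (14,16), of which there are C(30,16) = 145422675.
Valid Dyck paths: 155117520 - 145422675.
(These counts are the Catalan numbers.)

Final answer: C_{15} = 9694845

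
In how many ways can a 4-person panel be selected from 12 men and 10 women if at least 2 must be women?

Sum over valid woman counts:
C(10,2)C(12,2) = 2970
C(10,3)C(12,1) = 1440
C(10,4)C(12,0) = 210
Total: 2970 + 1440 + 210.

Final answer: 4620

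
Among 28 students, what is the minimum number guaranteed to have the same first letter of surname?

There are 26 possible values for first letter of surname. With 28 students and 26 categories, by pigeonhole: ceiling(28/26).

Final answer: 2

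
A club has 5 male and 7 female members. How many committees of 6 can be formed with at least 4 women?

Sum over valid woman counts:
C(7,4)C(5,2) = 350
C(7,5)C(5,1) = 105
C(7,6)C(5,0) = 7
Total: 350 + 105 + 7.

Final answer: 462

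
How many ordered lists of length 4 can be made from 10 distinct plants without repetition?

P(10,4) = 10!/(10-4)! = 10!/6!.

Final answer: P(10,4) = 5040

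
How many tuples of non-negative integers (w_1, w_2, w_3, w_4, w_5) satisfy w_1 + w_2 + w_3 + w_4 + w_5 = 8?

Stars and bars with 8 stars and 4 bars:
C(8+5-1, 5-1) = C(12,4).

Final answer: C(12,4) = 495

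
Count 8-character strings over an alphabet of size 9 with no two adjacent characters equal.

Let g(n) count such strings. g(1) = 9, and each valid string of length n-1 extends in 8 ways (any symbol but the last), so g(n) = 8 g(n-1).
Total: g(8) = 9 x 8^7.

Final answer: 9 x 8^{7} = 18874368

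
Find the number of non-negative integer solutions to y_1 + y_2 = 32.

Stars and bars with 32 stars and 1 bars:
C(32+2-1, 2-1) = C(33,1).

Final answer: C(33,1) = 33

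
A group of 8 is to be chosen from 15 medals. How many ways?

C(15,8) = 15!/(8! x 7!).

Final answer: \binom{15}{8} = 6435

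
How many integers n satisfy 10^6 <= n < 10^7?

The leading digit cannot be 0 (9 options); the other 6 digits can be anything (10 options each).
Total: 9 x 10^6.

Final answer: 9000000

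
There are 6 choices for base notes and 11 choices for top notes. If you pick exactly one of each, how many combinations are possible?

By the multiplication principle: 6 x 11.

Final answer: 66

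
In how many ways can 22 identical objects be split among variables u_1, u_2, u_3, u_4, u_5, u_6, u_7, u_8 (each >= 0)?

Stars and bars with 22 stars and 7 bars:
C(22+8-1, 8-1) = C(29,7).

Final answer: C(29,7) = 1560780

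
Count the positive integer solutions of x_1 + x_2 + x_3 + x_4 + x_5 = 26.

Substitute x'_i = x_i - 1 (so x'_i >= 0). Then sum x'_i = 26 - 5 = 21.
Stars and bars: C(21+5-1, 5-1) = C(25,4).

Final answer: C(25,4) = 12650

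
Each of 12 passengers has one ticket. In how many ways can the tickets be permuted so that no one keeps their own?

Use the recurrence D(n) = (n-1)(D(n-1) + D(n-2)) with D(0)=1, D(1)=0.
D(2) = 1 x (0 + 1) = 1
D(3) = 2 x (1 + 0) = 2
D(4) = 3 x (2 + 1) = 9
D(5) = 4 x (9 + 2) = 44
D(6) = 5 x (44 + 9) = 265
D(7) = 6 x (265 + 44) = 1854
D(8) = 7 x (1854 + 265) = 14833
D(9) = 8 x (14833 + 1854) = 133496
D(10) = 9 x (133496 + 14833) = 1334961
D(11) = 10 x (1334961 + 133496) = 14684570
D(12) = 11 x (D(11) + D(10)) = 11 x (14684570 + 1334961)

Final answer: D(12) = 176214841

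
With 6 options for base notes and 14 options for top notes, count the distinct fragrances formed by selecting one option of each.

By the multiplication principle: 6 x 14.

Final answer: 84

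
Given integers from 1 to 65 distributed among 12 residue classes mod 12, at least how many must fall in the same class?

By pigeonhole with 65 objects and 12 categories: ceiling(65/12).

Final answer: 6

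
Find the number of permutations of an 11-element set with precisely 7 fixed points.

Choose which 7 elements are fixed: C(11,7) = 330.
Derange the remaining 4 using D(j) = (j-1)(D(j-1) + D(j-2)), D(0)=1, D(1)=0: D(2)=1, D(3)=2, D(4)=9.
Total: 330 x 9.

Final answer: C(11,7) D(4) = 2970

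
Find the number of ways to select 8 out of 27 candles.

C(27,8) = 27!/(8! x 19!).

Final answer: \binom{27}{8} = 2220075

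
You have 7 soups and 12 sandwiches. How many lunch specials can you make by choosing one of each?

By the multiplication principle: 7 x 12.

Final answer: 84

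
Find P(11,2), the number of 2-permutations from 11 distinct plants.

P(11,2) = 11!/(11-2)! = 11!/9!.

Final answer: P(11,2) = 110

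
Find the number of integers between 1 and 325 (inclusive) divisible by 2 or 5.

Multiples of 2: 162. Multiples of 5: 65. Of both (lcm=10): 32.
By inclusion-exclusion: 162 + 65 - 32.

Final answer: 195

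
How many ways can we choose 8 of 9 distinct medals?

C(9,8) = 9!/(8! x 1!).

Final answer: \binom{9}{8} = 9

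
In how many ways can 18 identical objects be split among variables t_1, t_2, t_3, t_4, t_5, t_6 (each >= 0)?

Stars and bars with 18 stars and 5 bars:
C(18+6-1, 6-1) = C(23,5).

Final answer: C(23,5) = 33649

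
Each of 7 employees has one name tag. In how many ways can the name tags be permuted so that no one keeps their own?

Use the recurrence D(n) = (n-1)(D(n-1) + D(n-2)) with D(0)=1, D(1)=0.
D(2) = 1 x (0 + 1) = 1
D(3) = 2 x (1 + 0) = 2
D(4) = 3 x (2 + 1) = 9
D(5) = 4 x (9 + 2) = 44
D(6) = 5 x (44 + 9) = 265
D(7) = 6 x (D(6) + D(5)) = 6 x (265 + 44)

Final answer: D(7) = 1854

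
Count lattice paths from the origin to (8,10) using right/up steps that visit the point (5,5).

Paths (0,0)->(5,5): C(10,5) = 252.
Paths (5,5)->(8,10): C(8,5) = 56.
By multiplication principle: 252 x 56.

Final answer: 14112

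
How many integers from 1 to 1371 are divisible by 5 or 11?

Multiples of 5: 274. Multiples of 11: 124. Of both (lcm=55): 24.
By inclusion-exclusion: 274 + 124 - 24.

Final answer: 374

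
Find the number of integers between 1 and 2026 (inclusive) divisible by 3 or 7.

Multiples of 3: 675. Multiples of 7: 289. Of both (lcm=21): 96.
By inclusion-exclusion: 675 + 289 - 96.

Final answer: 868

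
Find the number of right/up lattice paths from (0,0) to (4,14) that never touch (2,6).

Total paths to (4,14): C(18,14) = 3060.
Paths through (2,6): C(8,6) x C(10,8) = 1260.
Avoiding (2,6): 3060 - 1260.

Final answer: 1800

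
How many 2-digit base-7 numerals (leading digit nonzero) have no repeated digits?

The leading digit has 6 choices (anything but zero); the next has 6 (anything but the first), then 5, and so on, one fewer each time.
Total: 6 x 6.

Final answer: 36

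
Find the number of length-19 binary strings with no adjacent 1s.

Let a(n) count valid strings. If the last bit is 0 the prefix is any valid string of length n-1; if it is 1 the string must end in 01 with a valid prefix of length n-2. So a(n) = a(n-1) + a(n-2), a(1)=2, a(2)=3.
Computing successive values: a(1)=2, a(2)=3, a(3)=5, a(4)=8, a(5)=13, a(6)=21, a(7)=34, a(8)=55, a(9)=89, a(10)=144, a(11)=233, a(12)=377, a(13)=610, a(14)=987, a(15)=1597, a(16)=2584, a(17)=4181, a(18)=6765, a(19)=10946.

Final answer: 10946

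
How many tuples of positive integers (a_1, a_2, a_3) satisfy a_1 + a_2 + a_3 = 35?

Substitute a'_i = a_i - 1 (so a'_i >= 0). Then sum a'_i = 35 - 3 = 32.
Stars and bars: C(32+3-1, 3-1) = C(34,2).

Final answer: C(34,2) = 561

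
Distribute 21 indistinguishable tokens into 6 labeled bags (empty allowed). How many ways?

Stars and bars: C(n+k-1, k-1) = C(26,5).

Final answer: C(26,5) = 65780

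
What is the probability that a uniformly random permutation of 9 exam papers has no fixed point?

D(n) = (n-1)(D(n-1) + D(n-2)), D(0)=1, D(1)=0.
Building up: D(2)=1, D(3)=2, D(4)=9, D(5)=44, D(6)=265, D(7)=1854, D(8)=14833, D(9)=133496.
Total arrangements: 9! = 362880.
Probability = D(9)/9! = 16687/45360.

Final answer: D(9)/9! = 133496/362880 = 0.367879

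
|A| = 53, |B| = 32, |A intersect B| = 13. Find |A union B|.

|A union B| = |A| + |B| - |A intersect B| = 53 + 32 - 13.

Final answer: 72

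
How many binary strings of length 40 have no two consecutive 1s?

Let a(n) count valid strings. If the last bit is 0 the prefix is any valid string of length n-1; if it is 1 the string must end in 01 with a valid prefix of length n-2. So a(n) = a(n-1) + a(n-2), a(1)=2, a(2)=3.
Computing successive values: a(1)=2, a(2)=3, a(3)=5, a(4)=8, a(5)=13, a(6)=21, a(7)=34, a(8)=55, a(9)=89, a(10)=144, a(11)=233, a(12)=377, a(13)=610, a(14)=987, a(15)=1597, a(16)=2584, a(17)=4181, a(18)=6765, a(19)=10946, a(20)=17711, a(21)=28657, a(22)=46368, a(23)=75025, a(24)=121393, a(25)=196418, a(26)=317811, a(27)=514229, a(28)=832040, a(29)=1346269, a(30)=2178309, a(31)=3524578, a(32)=5702887, a(33)=9227465, a(34)=14930352, a(35)=24157817, a(36)=39088169, a(37)=63245986, a(38)=102334155, a(39)=165580141, a(40)=267914296.

Final answer: 267914296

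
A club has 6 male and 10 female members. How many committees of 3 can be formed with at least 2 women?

Sum over valid woman counts:
C(10,2)C(6,1) = 270
C(10,3)C(6,0) = 120
Total: 270 + 120.

Final answer: 390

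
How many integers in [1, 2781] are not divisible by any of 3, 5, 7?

|div by 3|=927, |div by 5|=556, |div by 7|=397.
|div by 3&5|=185, |div by 3&7|=132, |div by 5&7|=79, |div by all|=26.
By inclusion-exclusion, divisible by at least one: 927+556+397-185-132-79+26 = 1510.
Not divisible by any: 2781 - 1510.

Final answer: 1271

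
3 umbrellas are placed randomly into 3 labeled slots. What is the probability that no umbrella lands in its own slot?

D(n) = (n-1)(D(n-1) + D(n-2)), D(0)=1, D(1)=0.
Building up: D(2)=1, D(3)=2.
Total arrangements: 3! = 6.
Probability = D(3)/3! = 1/3.

Final answer: D(3)/3! = 2/6 = 0.333333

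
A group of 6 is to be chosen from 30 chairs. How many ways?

C(30,6) = 30!/(6! x 24!).

Final answer: \binom{30}{6} = 593775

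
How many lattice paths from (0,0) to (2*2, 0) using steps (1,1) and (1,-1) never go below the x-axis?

Total monotonic paths to (2,2): C(4,2) = 6.
A path is bad iff it touches y = x + 1; reflecting its initial segment maps bad paths bijectively onto all paths to (1,3), of which there are C(4,3) = 4.
Valid Dyck paths: 6 - 4.
(This is the Catalan number C_{2}.)

Final answer: C_{2} = 2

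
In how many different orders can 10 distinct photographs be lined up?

The number of ways to arrange 10 distinct objects is 10!.

Final answer: 10! = 3628800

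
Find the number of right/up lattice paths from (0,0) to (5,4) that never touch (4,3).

Total paths to (5,4): C(9,4) = 126.
Paths through (4,3): C(7,3) x C(2,1) = 70.
Avoiding (4,3): 126 - 70.

Final answer: 56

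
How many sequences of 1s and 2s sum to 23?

Let f(n) count the ways. The last step is size 1 or 2, so f(n) = f(n-1) + f(n-2) with f(1)=1, f(2)=2.
Computing successive values: f(1)=1, f(2)=2, f(3)=3, f(4)=5, f(5)=8, f(6)=13, f(7)=21, f(8)=34, f(9)=55, f(10)=89, f(11)=144, f(12)=233, f(13)=377, f(14)=610, f(15)=987, f(16)=1597, f(17)=2584, f(18)=4181, f(19)=6765, f(20)=10946, f(21)=17711, f(22)=28657, f(23)=46368.

Final answer: 46368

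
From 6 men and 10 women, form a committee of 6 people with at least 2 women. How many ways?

Sum over valid woman counts:
C(10,2)C(6,4) = 675
C(10,3)C(6,3) = 2400
C(10,4)C(6,2) = 3150
C(10,5)C(6,1) = 1512
C(10,6)C(6,0) = 210
Total: 675 + 2400 + 3150 + 1512 + 210.

Final answer: 7947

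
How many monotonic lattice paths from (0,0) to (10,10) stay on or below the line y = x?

Total monotonic paths to (10,10): C(20,10) = 184756.
By the reflection principle, paths that go above the diagonal number C(20,11) = 167960.
Valid Dyck paths: 184756 - 167960.
(These counts are the Catalan numbers.)

Final answer: C_{10} = 16796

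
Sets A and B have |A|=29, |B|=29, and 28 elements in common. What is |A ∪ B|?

|A union B| = |A| + |B| - |A intersect B| = 29 + 29 - 28.

Final answer: 30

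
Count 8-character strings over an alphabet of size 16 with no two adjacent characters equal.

First character: 16 choices. Each subsequent: 15 choices (must differ from the previous one).
Total: 16 x 15^7.

Final answer: 16 x 15^{7} = 2733750000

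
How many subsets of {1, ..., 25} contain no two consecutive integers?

Condition on whether n belongs to the subset: if not, any valid subset of {1, ..., n-1} works (a(n-1)); if so, n-1 is excluded and the rest is a valid subset of {1, ..., n-2} (a(n-2)). Hence a(n) = a(n-1) + a(n-2), a(1)=2, a(2)=3.
Iterating the recurrence: a(1)=2, a(2)=3, a(3)=5, a(4)=8, a(5)=13, a(6)=21, a(7)=34, a(8)=55, a(9)=89, a(10)=144, a(11)=233, a(12)=377, a(13)=610, a(14)=987, a(15)=1597, a(16)=2584, a(17)=4181, a(18)=6765, a(19)=10946, a(20)=17711, a(21)=28657, a(22)=46368, a(23)=75025, a(24)=121393, a(25)=196418.

Final answer: 196418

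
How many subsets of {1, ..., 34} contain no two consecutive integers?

Condition on whether n belongs to the subset: if not, any valid subset of {1, ..., n-1} works (a(n-1)); if so, n-1 is excluded and the rest is a valid subset of {1, ..., n-2} (a(n-2)). Hence a(n) = a(n-1) + a(n-2), a(1)=2, a(2)=3.
Computing successive values: a(1)=2, a(2)=3, a(3)=5, a(4)=8, a(5)=13, a(6)=21, a(7)=34, a(8)=55, a(9)=89, a(10)=144, a(11)=233, a(12)=377, a(13)=610, a(14)=987, a(15)=1597, a(16)=2584, a(17)=4181, a(18)=6765, a(19)=10946, a(20)=17711, a(21)=28657, a(22)=46368, a(23)=75025, a(24)=121393, a(25)=196418, a(26)=317811, a(27)=514229, a(28)=832040, a(29)=1346269, a(30)=2178309, a(31)=3524578, a(32)=5702887, a(33)=9227465, a(34)=14930352.

Final answer: 14930352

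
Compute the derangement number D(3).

D(n) = (n-1)(D(n-1) + D(n-2)), D(0)=1, D(1)=0.
D(2) = 1 x (0 + 1) = 1
D(3) = 2 x (D(2) + D(1)) = 2 x (1 + 0)

Final answer: D(3) = 2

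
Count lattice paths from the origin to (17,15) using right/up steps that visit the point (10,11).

Paths (0,0)->(10,11): C(21,11) = 352716.
Paths (10,11)->(17,15): C(11,4) = 330.
By multiplication principle: 352716 x 330.

Final answer: 116396280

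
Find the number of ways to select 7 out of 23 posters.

C(23,7) = 23!/(7! x (23-7)!).

Final answer: C(23,7) = 245157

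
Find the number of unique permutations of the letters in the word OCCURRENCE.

Letters (C:3, E:2, N:1, O:1, R:2, U:1). Total letters: 10.
Permutations = 10!/(3! x 2! x 2!).

Final answer: 151200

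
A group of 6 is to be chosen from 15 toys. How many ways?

C(15,6) = 15!/(6! x (15-6)!).

Final answer: C(15,6) = 5005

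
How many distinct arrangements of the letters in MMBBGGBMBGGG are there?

Letters (B:4, G:5, M:3). Total letters: 12.
Permutations = 12!/(5! x 4! x 3!).

Final answer: 27720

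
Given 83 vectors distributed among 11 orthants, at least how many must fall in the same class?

By pigeonhole with 83 objects and 11 categories: ceiling(83/11).

Final answer: 8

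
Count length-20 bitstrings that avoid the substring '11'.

Let a(n) count valid strings. If the last bit is 0 the prefix is any valid string of length n-1; if it is 1 the string must end in 01 with a valid prefix of length n-2. So a(n) = a(n-1) + a(n-2), a(1)=2, a(2)=3.
Computing successive values: a(1)=2, a(2)=3, a(3)=5, a(4)=8, a(5)=13, a(6)=21, a(7)=34, a(8)=55, a(9)=89, a(10)=144, a(11)=233, a(12)=377, a(13)=610, a(14)=987, a(15)=1597, a(16)=2584, a(17)=4181, a(18)=6765, a(19)=10946, a(20)=17711.

Final answer: 17711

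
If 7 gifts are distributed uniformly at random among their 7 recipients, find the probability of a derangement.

Derangements satisfy D(n) = (n-1)(D(n-1) + D(n-2)), starting from D(0)=1, D(1)=0.
Building up: D(2)=1, D(3)=2, D(4)=9, D(5)=44, D(6)=265, D(7)=1854.
Total arrangements: 7! = 5040.
Probability = D(7)/7! = 103/280.

Final answer: D(7)/7! = 1854/5040 = 0.367857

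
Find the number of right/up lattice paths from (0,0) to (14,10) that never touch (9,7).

Total paths to (14,10): C(24,10) = 1961256.
Paths through (9,7): C(16,7) x C(8,3) = 640640.
Avoiding (9,7): 1961256 - 640640.

Final answer: 1320616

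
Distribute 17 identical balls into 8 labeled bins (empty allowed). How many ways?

Stars and bars: C(n+k-1, k-1) = C(24,7).

Final answer: C(24,7) = 346104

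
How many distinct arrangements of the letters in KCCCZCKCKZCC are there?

Letters (C:7, K:3, Z:2). Total letters: 12.
Permutations = 12!/(7! x 3! x 2!).

Final answer: 7920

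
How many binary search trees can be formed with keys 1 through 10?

This is a standard Catalan-number count: the answer is C_n. Here n = 10.
C_n = C(2n,n) - C(2n,n+1), so C_{10} = C(20,10) - C(20,11) = 184756 - 167960.

Final answer: C_{10} = 16796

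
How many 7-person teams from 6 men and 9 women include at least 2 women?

Sum over valid woman counts:
C(9,2)C(6,5) = 216
C(9,3)C(6,4) = 1260
C(9,4)C(6,3) = 2520
C(9,5)C(6,2) = 1890
C(9,6)C(6,1) = 504
C(9,7)C(6,0) = 36
Total: 216 + 1260 + 2520 + 1890 + 504 + 36.

Final answer: 6426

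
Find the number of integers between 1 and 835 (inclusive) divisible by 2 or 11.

Multiples of 2: 417. Multiples of 11: 75. Of both (lcm=22): 37.
By inclusion-exclusion: 417 + 75 - 37.

Final answer: 455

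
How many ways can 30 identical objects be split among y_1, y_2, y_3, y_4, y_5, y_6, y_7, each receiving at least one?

Substitute y'_i = y_i - 1 (so y'_i >= 0). Then sum y'_i = 30 - 7 = 23.
Stars and bars: C(23+7-1, 7-1) = C(29,6).

Final answer: C(29,6) = 475020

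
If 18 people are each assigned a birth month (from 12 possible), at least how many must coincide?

There are 12 possible values for birth month. With 18 people and 12 categories, by pigeonhole: ceiling(18/12).

Final answer: 2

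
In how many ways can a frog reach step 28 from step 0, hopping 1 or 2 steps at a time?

Let f(n) count the ways. The last step is size 1 or 2, so f(n) = f(n-1) + f(n-2) with f(1)=1, f(2)=2.
Building up term by term: f(1)=1, f(2)=2, f(3)=3, f(4)=5, f(5)=8, f(6)=13, f(7)=21, f(8)=34, f(9)=55, f(10)=89, f(11)=144, f(12)=233, f(13)=377, f(14)=610, f(15)=987, f(16)=1597, f(17)=2584, f(18)=4181, f(19)=6765, f(20)=10946, f(21)=17711, f(22)=28657, f(23)=46368, f(24)=75025, f(25)=121393, f(26)=196418, f(27)=317811, f(28)=514229.

Final answer: 514229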